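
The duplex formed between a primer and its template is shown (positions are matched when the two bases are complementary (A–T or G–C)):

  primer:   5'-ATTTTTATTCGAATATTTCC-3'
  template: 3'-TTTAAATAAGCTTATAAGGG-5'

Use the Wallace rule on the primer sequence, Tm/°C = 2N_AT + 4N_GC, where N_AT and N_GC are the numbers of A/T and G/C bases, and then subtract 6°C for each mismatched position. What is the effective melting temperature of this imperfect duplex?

30°C

Primer base counts: A=5, T=11, G=1, C=3 → A+T=16, G+C=4
Perfect-match Tm = 2(16) + 4(4) = 32 + 16 = 48°C
Mismatches (positions where the bases are not complementary): 3 (at positions 2, 3, 18)
Effective Tm = 48 − 3×6 = 48 − 18 = 30°C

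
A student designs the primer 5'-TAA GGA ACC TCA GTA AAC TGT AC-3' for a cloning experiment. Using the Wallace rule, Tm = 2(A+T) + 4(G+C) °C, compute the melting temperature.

64°C

Scanning the sequence gives G=4, C=5, T=5, A=9.
So N_AT = 14 and N_GC = 9.
Tm = 2×14 + 4×9 = 64°C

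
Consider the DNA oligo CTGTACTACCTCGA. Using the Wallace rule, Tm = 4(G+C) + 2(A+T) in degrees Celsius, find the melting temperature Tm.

42°C

Scanning the sequence gives T=4, G=2, A=3, C=5.
So N_AT = 7 and N_GC = 7.
Tm = 2(7) + 4(7) = 14 + 28 = 42°C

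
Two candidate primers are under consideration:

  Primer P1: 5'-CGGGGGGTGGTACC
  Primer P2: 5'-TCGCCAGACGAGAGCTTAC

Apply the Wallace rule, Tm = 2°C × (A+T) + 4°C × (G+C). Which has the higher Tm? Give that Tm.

Primer P1: A+T=3, G+C=11 → Tm = 2(3)+4(11) = 50°C
Primer P2: A+T=8, G+C=11 → Tm = 2(8)+4(11) = 60°C
50°C vs 60°C → primer P2 is higher.

Primer P2, 60°C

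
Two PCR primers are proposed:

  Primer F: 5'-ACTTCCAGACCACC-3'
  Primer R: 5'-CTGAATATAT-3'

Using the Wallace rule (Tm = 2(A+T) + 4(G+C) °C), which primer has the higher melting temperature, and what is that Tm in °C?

Primer F, 44°C

Primer F: A+T=6, G+C=8 → Tm = 2(6)+4(8) = 44°C
Primer R: A+T=8, G+C=2 → Tm = 2(8)+4(2) = 24°C
44°C vs 24°C → primer F is higher.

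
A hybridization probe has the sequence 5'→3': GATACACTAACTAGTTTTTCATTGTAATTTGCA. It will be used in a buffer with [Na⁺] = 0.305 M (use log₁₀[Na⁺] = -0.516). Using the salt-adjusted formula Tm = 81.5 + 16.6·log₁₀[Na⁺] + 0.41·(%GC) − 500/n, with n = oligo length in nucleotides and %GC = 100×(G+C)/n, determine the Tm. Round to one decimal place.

Length n = 33. C=5, A=10, T=14, G=4
G+C = 9, so %GC = 9/33 × 100 = 27.273%
Salt term: 16.6 × (-0.516) = -8.566
GC term: 0.41 × 27.273 = 11.182; length term: −500/33 = −15.152
Tm = 81.5 + (-8.566) + 11.182 − 15.152 = 68.964 → 69.0°C

69.0°C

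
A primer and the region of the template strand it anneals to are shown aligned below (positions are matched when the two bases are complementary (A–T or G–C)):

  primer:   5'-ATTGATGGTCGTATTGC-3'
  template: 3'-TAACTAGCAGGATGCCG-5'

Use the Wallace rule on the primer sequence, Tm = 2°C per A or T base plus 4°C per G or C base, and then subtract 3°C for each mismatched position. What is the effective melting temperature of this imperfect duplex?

36°C

Primer base counts: A=3, T=7, G=5, C=2 → A+T=10, G+C=7
Perfect-match Tm = 2(10) + 4(7) = 20 + 28 = 48°C
Mismatches (positions where the bases are not complementary): 4 (at positions 7, 11, 14, 15)
Effective Tm = 48 − 4×3 = 48 − 12 = 36°C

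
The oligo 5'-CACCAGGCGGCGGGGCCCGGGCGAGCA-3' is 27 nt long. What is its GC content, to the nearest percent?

85%

Scanning the sequence gives C=10, G=13, A=4, T=0.
G+C = 13 + 10 = 23 out of 27 bases
%GC = 23/27 × 100 = 85.19% ≈ 85%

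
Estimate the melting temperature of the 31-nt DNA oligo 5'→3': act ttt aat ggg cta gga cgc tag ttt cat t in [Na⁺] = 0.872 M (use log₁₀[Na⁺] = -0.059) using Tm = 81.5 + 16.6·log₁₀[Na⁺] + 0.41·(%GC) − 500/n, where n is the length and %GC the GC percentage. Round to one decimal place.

80.3°C

Length n = 31. C=5, T=12, A=7, G=7
G+C = 12, so %GC = 12/31 × 100 = 38.71%
Salt term: 16.6 × (-0.059) = -0.979
GC term: 0.41 × 38.71 = 15.871; length term: −500/31 = −16.129
Tm = 81.5 + (-0.979) + 15.871 − 16.129 = 80.263 → 80.3°C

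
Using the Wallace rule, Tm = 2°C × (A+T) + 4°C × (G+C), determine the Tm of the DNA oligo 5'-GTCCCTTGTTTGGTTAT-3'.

48°C

Counting bases: G=4, A=1, C=3, T=9
A+T = 10, G+C = 7
Tm = 2(10) + 4(7) = 20 + 28 = 48°C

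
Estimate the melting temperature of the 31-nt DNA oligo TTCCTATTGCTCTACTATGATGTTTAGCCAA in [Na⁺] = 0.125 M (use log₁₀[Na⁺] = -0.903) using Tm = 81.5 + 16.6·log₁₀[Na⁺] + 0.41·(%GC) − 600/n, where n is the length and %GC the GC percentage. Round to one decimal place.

Length n = 31. Base counts: A=7, C=7, T=13, G=4
G+C = 11, so %GC = 11/31 × 100 = 35.484%
Salt term: 16.6 × (-0.903) = -14.99
GC term: 0.41 × 35.484 = 14.548; length term: −600/31 = −19.355
Tm = 81.5 + (-14.99) + 14.548 − 19.355 = 61.703 → 61.7°C

61.7°C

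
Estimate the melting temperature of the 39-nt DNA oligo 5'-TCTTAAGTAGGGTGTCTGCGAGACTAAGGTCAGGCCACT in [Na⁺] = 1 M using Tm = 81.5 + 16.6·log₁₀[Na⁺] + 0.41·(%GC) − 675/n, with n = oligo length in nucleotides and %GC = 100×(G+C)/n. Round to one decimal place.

Length n = 39. Scanning the sequence gives G=12, A=9, T=10, C=8.
G+C = 20, so %GC = 20/39 × 100 = 51.282%
Salt term: 16.6 × (0) = 0
GC term: 0.41 × 51.282 = 21.026; length term: −675/39 = −17.308
Tm = 81.5 + (0) + 21.026 − 17.308 = 85.218 → 85.2°C

85.2°C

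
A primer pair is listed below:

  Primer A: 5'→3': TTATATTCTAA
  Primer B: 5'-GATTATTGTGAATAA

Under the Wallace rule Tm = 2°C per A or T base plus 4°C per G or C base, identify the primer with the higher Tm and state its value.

Primer B, 36°C

Primer A: A+T=10, G+C=1 → Tm = 2(10)+4(1) = 24°C
Primer B: A+T=12, G+C=3 → Tm = 2(12)+4(3) = 36°C
24°C vs 36°C → primer B is higher.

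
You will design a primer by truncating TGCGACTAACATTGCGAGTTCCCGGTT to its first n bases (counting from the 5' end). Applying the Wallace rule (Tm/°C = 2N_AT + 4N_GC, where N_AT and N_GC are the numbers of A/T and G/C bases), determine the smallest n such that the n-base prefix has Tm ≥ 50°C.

First 16 bases: TGCGACTAACATTGCG → Tm = 48°C (< 50°C)
First 17 bases: TGCGACTAACATTGCGA → Tm = 50°C (≥ 50°C)
Each additional base adds 2°C (A/T) or 4°C (G/C), so Tm is non-decreasing in n; n = 17 is the first length to reach 50°C.

n = 17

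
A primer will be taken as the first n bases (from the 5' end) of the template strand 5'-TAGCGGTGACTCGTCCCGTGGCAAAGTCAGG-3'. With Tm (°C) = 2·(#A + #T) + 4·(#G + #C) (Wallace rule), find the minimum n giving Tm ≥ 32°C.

First 9 bases: TAGCGGTGA → Tm = 28°C (< 32°C)
First 10 bases: TAGCGGTGAC → Tm = 32°C (≥ 32°C)
Each additional base adds 2°C (A/T) or 4°C (G/C), so Tm is non-decreasing in n; n = 10 is the first length to reach 32°C.

n = 10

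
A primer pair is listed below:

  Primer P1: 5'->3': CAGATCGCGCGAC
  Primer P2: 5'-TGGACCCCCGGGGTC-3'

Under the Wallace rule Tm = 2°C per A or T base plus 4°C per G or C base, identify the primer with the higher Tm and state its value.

Primer P2, 54°C

Primer P1: A+T=4, G+C=9 → Tm = 2(4)+4(9) = 44°C
Primer P2: A+T=3, G+C=12 → Tm = 2(3)+4(12) = 54°C
44°C vs 54°C → primer P2 is higher.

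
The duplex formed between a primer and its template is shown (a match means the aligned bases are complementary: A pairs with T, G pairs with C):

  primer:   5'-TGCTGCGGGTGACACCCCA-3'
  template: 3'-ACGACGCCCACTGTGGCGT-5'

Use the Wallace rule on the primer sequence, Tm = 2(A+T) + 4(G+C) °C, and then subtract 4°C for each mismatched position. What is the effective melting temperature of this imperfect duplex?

Primer base counts: A=3, T=3, G=6, C=7 → A+T=6, G+C=13
Perfect-match Tm = 2(6) + 4(13) = 12 + 52 = 64°C
Mismatches (positions where the bases are not complementary): 1 (at position 17)
Effective Tm = 64 − 1×4 = 64 − 4 = 60°C

60°C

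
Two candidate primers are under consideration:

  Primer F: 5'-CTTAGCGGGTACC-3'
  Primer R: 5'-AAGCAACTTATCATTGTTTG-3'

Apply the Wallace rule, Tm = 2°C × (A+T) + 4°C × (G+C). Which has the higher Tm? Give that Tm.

Primer R, 52°C

Primer F: A+T=5, G+C=8 → Tm = 2(5)+4(8) = 42°C
Primer R: A+T=14, G+C=6 → Tm = 2(14)+4(6) = 52°C
42°C vs 52°C → primer R is higher.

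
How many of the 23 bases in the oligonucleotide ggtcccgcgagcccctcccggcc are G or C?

20

Scanning the sequence gives C=13, G=7, T=2, A=1.
G+C = 7 + 13 = 20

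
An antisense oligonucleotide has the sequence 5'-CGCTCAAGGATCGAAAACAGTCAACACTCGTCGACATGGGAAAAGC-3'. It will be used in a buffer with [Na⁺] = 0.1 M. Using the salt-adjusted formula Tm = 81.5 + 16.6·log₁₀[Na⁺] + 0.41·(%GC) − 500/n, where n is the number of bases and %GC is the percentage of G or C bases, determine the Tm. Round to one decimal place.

74.5°C

Length n = 46. T=6, A=17, G=11, C=12
G+C = 23, so %GC = 23/46 × 100 = 50%
Salt term: 16.6 × (-1) = -16.6
GC term: 0.41 × 50 = 20.5; length term: −500/46 = −10.87
Tm = 81.5 + (-16.6) + 20.5 − 10.87 = 74.53 → 74.5°C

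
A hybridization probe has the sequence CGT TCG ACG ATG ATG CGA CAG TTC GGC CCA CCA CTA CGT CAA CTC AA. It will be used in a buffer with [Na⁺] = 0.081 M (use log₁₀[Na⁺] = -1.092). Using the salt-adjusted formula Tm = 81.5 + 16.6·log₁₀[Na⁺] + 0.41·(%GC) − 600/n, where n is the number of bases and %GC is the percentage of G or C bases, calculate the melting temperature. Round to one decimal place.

73.3°C

Length n = 47. Scanning the sequence gives G=10, C=16, A=12, T=9.
G+C = 26, so %GC = 26/47 × 100 = 55.319%
Salt term: 16.6 × (-1.092) = -18.127
GC term: 0.41 × 55.319 = 22.681; length term: −600/47 = −12.766
Tm = 81.5 + (-18.127) + 22.681 − 12.766 = 73.288 → 73.3°C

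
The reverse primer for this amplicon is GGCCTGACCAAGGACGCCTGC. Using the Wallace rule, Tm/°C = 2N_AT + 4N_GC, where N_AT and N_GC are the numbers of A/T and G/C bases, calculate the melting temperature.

72°C

A=4, T=2, C=8, G=7
So N_AT = 6 and N_GC = 15.
Tm = 2×6 + 4×15 = 72°C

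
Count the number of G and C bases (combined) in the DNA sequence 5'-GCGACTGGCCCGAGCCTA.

13

Base counts: G=6, C=7, T=2, A=3
Total G or C: 6 + 7 = 13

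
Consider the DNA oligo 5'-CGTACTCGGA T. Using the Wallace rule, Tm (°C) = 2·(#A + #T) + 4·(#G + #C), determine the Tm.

34°C

C=3, G=3, A=2, T=3
AT pairs contribute 5, GC pairs contribute 6.
Tm = 2(5) + 4(6) = 10 + 24 = 34°C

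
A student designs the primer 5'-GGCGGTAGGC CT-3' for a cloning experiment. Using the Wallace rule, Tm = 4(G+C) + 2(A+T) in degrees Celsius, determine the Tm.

42°C

Base counts: C=3, A=1, T=2, G=6
So N_AT = 3 and N_GC = 9.
Tm = 2(3) + 4(9) = 6 + 36 = 42°C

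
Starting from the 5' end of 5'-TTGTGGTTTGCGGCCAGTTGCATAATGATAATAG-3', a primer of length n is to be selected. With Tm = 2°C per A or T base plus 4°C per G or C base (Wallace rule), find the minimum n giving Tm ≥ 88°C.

First 30 bases: TTGTGGTTTGCGGCCAGTTGCATAATGATA → Tm = 86°C (< 88°C)
First 31 bases: TTGTGGTTTGCGGCCAGTTGCATAATGATAA → Tm = 88°C (≥ 88°C)
Since every base adds ≥2°C, Tm only increases with n, so the threshold is first crossed at n = 31.

n = 31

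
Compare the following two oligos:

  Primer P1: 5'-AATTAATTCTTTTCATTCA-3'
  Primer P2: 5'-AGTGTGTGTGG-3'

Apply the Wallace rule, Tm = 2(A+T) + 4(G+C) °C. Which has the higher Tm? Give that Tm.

Primer P1, 44°C

Primer P1: A+T=16, G+C=3 → Tm = 2(16)+4(3) = 44°C
Primer P2: A+T=5, G+C=6 → Tm = 2(5)+4(6) = 34°C
44°C vs 34°C → primer P1 is higher.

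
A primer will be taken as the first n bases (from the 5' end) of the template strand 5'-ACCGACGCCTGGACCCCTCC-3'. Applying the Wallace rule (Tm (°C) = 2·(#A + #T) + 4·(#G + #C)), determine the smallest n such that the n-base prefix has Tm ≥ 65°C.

n = 19

First 18 bases: ACCGACGCCTGGACCCCT → Tm = 62°C (< 65°C)
First 19 bases: ACCGACGCCTGGACCCCTC → Tm = 66°C (≥ 65°C)
Since every base adds ≥2°C, Tm only increases with n, so the threshold is first crossed at n = 19.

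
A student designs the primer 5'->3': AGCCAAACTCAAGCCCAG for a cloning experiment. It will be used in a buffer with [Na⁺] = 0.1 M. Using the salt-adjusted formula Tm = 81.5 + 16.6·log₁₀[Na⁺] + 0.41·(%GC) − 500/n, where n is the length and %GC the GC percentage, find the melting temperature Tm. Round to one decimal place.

59.9°C

Length n = 18. Base counts: T=1, G=3, C=7, A=7
G+C = 10, so %GC = 10/18 × 100 = 55.556%
Salt term: 16.6 × (-1) = -16.6
GC term: 0.41 × 55.556 = 22.778; length term: −500/18 = −27.778
Tm = 81.5 + (-16.6) + 22.778 − 27.778 = 59.9 → 59.9°C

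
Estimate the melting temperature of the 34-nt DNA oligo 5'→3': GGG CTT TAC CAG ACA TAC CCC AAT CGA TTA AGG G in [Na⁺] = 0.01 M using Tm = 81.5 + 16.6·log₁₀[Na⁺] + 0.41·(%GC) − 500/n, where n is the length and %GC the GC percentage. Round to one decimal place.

54.1°C

Length n = 34. Scanning the sequence gives A=10, G=8, T=7, C=9.
G+C = 17, so %GC = 17/34 × 100 = 50%
Salt term: 16.6 × (-2) = -33.2
GC term: 0.41 × 50 = 20.5; length term: −500/34 = −14.706
Tm = 81.5 + (-33.2) + 20.5 − 14.706 = 54.094 → 54.1°C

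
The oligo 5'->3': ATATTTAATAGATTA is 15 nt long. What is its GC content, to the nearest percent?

7%

Scanning the sequence gives A=7, C=0, T=7, G=1.
G+C = 1 + 0 = 1 out of 15 bases
%GC = 1/15 × 100 = 6.667% ≈ 7%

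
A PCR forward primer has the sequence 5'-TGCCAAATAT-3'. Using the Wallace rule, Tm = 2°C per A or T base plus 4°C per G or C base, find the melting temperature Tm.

Base counts: G=1, T=3, C=2, A=4
A+T = 7, G+C = 3
Tm = 4·3 + 2·7 = 12 + 14 = 26°C

26°C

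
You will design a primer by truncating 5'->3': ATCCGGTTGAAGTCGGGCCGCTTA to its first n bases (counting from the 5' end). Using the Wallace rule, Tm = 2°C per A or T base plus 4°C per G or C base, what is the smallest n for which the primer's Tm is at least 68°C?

First 20 bases: ATCCGGTTGAAGTCGGGCCG → Tm = 66°C (< 68°C)
First 21 bases: ATCCGGTTGAAGTCGGGCCGC → Tm = 70°C (≥ 68°C)
Each additional base adds 2°C (A/T) or 4°C (G/C), so Tm is non-decreasing in n; n = 21 is the first length to reach 68°C.

n = 21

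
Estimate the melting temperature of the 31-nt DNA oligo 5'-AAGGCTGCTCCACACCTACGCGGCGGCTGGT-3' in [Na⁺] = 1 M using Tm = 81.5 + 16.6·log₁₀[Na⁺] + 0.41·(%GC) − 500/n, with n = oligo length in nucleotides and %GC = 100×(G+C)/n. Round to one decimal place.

93.1°C

Length n = 31. Base counts: G=10, T=5, C=11, A=5
G+C = 21, so %GC = 21/31 × 100 = 67.742%
Salt term: 16.6 × (0) = 0
GC term: 0.41 × 67.742 = 27.774; length term: −500/31 = −16.129
Tm = 81.5 + (0) + 27.774 − 16.129 = 93.145 → 93.1°C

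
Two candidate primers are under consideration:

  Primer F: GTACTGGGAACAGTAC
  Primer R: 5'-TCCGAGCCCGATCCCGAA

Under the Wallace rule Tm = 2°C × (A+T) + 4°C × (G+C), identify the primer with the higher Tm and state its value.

Primer R, 60°C

Primer F: A+T=8, G+C=8 → Tm = 2(8)+4(8) = 48°C
Primer R: A+T=6, G+C=12 → Tm = 2(6)+4(12) = 60°C
48°C vs 60°C → primer R is higher.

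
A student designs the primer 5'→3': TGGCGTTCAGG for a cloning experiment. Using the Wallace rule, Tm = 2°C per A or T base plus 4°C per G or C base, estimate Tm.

C=2, A=1, T=3, G=5
A+T = 4, G+C = 7
Tm = 2(4) + 4(7) = 8 + 28 = 36°C

36°C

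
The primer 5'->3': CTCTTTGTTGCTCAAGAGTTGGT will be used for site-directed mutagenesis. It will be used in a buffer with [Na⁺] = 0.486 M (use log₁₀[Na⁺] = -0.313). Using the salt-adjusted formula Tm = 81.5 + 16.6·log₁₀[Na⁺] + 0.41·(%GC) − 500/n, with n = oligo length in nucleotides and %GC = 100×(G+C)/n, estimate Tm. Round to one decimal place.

72.4°C

Length n = 23. T=10, C=4, A=3, G=6
G+C = 10, so %GC = 10/23 × 100 = 43.478%
Salt term: 16.6 × (-0.313) = -5.196
GC term: 0.41 × 43.478 = 17.826; length term: −500/23 = −21.739
Tm = 81.5 + (-5.196) + 17.826 − 21.739 = 72.391 → 72.4°C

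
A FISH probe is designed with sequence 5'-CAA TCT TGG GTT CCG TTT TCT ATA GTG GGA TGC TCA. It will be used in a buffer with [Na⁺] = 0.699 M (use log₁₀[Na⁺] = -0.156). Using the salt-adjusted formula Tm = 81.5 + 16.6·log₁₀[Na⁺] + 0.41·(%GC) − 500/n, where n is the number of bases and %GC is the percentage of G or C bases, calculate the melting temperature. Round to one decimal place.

83.2°C

Length n = 36. Base counts: G=9, A=6, C=7, T=14
G+C = 16, so %GC = 16/36 × 100 = 44.444%
Salt term: 16.6 × (-0.156) = -2.59
GC term: 0.41 × 44.444 = 18.222; length term: −500/36 = −13.889
Tm = 81.5 + (-2.59) + 18.222 − 13.889 = 83.243 → 83.2°C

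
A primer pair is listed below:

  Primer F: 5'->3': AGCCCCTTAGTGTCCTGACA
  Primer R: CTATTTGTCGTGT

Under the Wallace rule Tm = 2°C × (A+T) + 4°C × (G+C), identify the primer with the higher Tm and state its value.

Primer F, 62°C

Primer F: A+T=9, G+C=11 → Tm = 2(9)+4(11) = 62°C
Primer R: A+T=8, G+C=5 → Tm = 2(8)+4(5) = 36°C
62°C vs 36°C → primer F is higher.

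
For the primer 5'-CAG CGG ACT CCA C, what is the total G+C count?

9

Counting bases: T=1, C=6, G=3, A=3
G+C = 3 + 6 = 9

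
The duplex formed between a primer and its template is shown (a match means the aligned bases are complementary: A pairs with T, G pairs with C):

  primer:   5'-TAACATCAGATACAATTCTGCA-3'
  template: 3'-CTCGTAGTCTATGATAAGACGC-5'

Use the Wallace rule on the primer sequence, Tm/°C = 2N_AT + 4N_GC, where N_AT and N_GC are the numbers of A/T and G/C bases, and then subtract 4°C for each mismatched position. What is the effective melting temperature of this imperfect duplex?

Primer base counts: A=9, T=6, G=2, C=5 → A+T=15, G+C=7
Perfect-match Tm = 2(15) + 4(7) = 30 + 28 = 58°C
Mismatches (positions where the bases are not complementary): 4 (at positions 1, 3, 14, 22)
Effective Tm = 58 − 4×4 = 58 − 16 = 42°C

42°C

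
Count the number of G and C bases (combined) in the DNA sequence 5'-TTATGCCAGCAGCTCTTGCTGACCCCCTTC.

Counting bases: T=9, A=4, C=12, G=5
G+C = 5 + 12 = 17

17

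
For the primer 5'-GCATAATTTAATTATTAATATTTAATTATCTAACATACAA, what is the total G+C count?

Base counts: G=1, C=4, A=18, T=17
Total G or C: 1 + 4 = 5

5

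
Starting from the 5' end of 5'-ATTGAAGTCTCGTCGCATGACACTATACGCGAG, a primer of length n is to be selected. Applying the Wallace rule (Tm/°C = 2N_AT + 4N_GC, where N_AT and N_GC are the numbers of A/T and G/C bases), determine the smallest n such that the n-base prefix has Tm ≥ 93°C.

n = 32

First 31 bases: ATTGAAGTCTCGTCGCATGACACTATACGCG → Tm = 92°C (< 93°C)
First 32 bases: ATTGAAGTCTCGTCGCATGACACTATACGCGA → Tm = 94°C (≥ 93°C)
Each additional base adds 2°C (A/T) or 4°C (G/C), so Tm is non-decreasing in n; n = 32 is the first length to reach 93°C.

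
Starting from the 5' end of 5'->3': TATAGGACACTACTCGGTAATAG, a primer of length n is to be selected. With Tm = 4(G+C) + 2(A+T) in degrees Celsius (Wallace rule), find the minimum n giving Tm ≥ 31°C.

First 11 bases: TATAGGACACT → Tm = 30°C (< 31°C)
First 12 bases: TATAGGACACTA → Tm = 32°C (≥ 31°C)
Since every base adds ≥2°C, Tm only increases with n, so the threshold is first crossed at n = 12.

n = 12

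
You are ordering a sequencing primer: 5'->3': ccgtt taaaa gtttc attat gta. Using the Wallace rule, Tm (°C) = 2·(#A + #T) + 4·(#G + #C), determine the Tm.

Counting bases: G=3, A=7, C=3, T=10
AT pairs contribute 17, GC pairs contribute 6.
Tm = 4·6 + 2·17 = 24 + 34 = 58°C

58°C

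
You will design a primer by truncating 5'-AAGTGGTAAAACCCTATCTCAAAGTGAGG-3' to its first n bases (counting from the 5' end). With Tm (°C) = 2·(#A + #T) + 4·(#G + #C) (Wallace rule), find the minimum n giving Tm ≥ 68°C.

First 24 bases: AAGTGGTAAAACCCTATCTCAAAG → Tm = 66°C (< 68°C)
First 25 bases: AAGTGGTAAAACCCTATCTCAAAGT → Tm = 68°C (≥ 68°C)
Since every base adds ≥2°C, Tm only increases with n, so the threshold is first crossed at n = 25.

n = 25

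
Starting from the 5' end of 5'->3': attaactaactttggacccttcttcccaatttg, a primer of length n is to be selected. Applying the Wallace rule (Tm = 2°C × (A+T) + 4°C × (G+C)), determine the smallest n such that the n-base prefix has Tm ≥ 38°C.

First 14 bases: ATTAACTAACTTTG → Tm = 34°C (< 38°C)
First 15 bases: ATTAACTAACTTTGG → Tm = 38°C (≥ 38°C)
Each additional base adds 2°C (A/T) or 4°C (G/C), so Tm is non-decreasing in n; n = 15 is the first length to reach 38°C.

n = 15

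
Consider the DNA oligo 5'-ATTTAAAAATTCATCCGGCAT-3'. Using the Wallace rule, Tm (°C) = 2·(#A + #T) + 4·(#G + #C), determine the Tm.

Scanning the sequence gives G=2, A=8, C=4, T=7.
So N_AT = 15 and N_GC = 6.
Tm = 4·6 + 2·15 = 24 + 30 = 54°C

54°C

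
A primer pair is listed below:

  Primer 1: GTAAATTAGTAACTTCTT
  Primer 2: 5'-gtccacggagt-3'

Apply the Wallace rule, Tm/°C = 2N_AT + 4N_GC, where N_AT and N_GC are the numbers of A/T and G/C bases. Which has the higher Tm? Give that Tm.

Primer 1, 44°C

Primer 1: A+T=14, G+C=4 → Tm = 2(14)+4(4) = 44°C
Primer 2: A+T=4, G+C=7 → Tm = 2(4)+4(7) = 36°C
44°C vs 36°C → primer 1 is higher.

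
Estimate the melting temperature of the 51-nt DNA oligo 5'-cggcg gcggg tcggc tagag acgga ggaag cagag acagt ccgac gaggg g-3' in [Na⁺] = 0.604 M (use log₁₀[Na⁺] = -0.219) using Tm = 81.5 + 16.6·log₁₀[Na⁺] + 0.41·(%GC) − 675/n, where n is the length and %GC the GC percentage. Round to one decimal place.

Length n = 51. Scanning the sequence gives A=12, C=11, T=3, G=25.
G+C = 36, so %GC = 36/51 × 100 = 70.588%
Salt term: 16.6 × (-0.219) = -3.635
GC term: 0.41 × 70.588 = 28.941; length term: −675/51 = −13.235
Tm = 81.5 + (-3.635) + 28.941 − 13.235 = 93.571 → 93.6°C

93.6°C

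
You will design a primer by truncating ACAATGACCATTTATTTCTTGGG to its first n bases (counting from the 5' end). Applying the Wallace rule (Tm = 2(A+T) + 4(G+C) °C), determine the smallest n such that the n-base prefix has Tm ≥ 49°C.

n = 20

First 19 bases: ACAATGACCATTTATTTCT → Tm = 48°C (< 49°C)
First 20 bases: ACAATGACCATTTATTTCTT → Tm = 50°C (≥ 49°C)
Since every base adds ≥2°C, Tm only increases with n, so the threshold is first crossed at n = 20.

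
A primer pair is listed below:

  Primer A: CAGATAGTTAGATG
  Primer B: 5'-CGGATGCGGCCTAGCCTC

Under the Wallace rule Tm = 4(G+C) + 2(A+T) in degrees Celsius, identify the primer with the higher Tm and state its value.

Primer A: A+T=9, G+C=5 → Tm = 2(9)+4(5) = 38°C
Primer B: A+T=5, G+C=13 → Tm = 2(5)+4(13) = 62°C
38°C vs 62°C → primer B is higher.

Primer B, 62°C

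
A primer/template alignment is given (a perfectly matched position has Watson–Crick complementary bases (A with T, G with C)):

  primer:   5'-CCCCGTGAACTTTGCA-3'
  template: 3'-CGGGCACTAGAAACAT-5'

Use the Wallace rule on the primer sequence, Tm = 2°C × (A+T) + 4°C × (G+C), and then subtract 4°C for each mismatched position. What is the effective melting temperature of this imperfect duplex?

38°C

Primer base counts: A=3, T=4, G=3, C=6 → A+T=7, G+C=9
Perfect-match Tm = 2(7) + 4(9) = 14 + 36 = 50°C
Mismatches (positions where the bases are not complementary): 3 (at positions 1, 9, 15)
Effective Tm = 50 − 3×4 = 50 − 12 = 38°C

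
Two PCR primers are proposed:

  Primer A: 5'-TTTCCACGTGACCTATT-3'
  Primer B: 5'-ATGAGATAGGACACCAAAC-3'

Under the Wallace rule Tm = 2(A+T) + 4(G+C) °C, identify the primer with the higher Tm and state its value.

Primer A: A+T=10, G+C=7 → Tm = 2(10)+4(7) = 48°C
Primer B: A+T=11, G+C=8 → Tm = 2(11)+4(8) = 54°C
48°C vs 54°C → primer B is higher.

Primer B, 54°C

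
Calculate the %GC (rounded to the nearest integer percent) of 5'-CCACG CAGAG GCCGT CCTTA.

65%

Base counts: T=3, C=8, G=5, A=4
G+C = 5 + 8 = 13 out of 20 bases
%GC = 13/20 × 100 = 65% ≈ 65%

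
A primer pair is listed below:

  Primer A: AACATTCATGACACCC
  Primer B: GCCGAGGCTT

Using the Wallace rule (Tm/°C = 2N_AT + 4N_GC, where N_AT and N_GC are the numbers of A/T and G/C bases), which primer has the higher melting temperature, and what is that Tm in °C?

Primer A, 46°C

Primer A: A+T=9, G+C=7 → Tm = 2(9)+4(7) = 46°C
Primer B: A+T=3, G+C=7 → Tm = 2(3)+4(7) = 34°C
46°C vs 34°C → primer A is higher.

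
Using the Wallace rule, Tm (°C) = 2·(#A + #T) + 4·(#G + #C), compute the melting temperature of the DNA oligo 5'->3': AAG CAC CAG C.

32°C

Base counts: A=4, T=0, G=2, C=4
A+T = 4, G+C = 6
Tm = 4·6 + 2·4 = 24 + 8 = 32°C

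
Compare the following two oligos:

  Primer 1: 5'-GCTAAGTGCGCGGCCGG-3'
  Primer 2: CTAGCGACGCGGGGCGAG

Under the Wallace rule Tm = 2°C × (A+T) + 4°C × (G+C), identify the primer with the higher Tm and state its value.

Primer 1: A+T=4, G+C=13 → Tm = 2(4)+4(13) = 60°C
Primer 2: A+T=4, G+C=14 → Tm = 2(4)+4(14) = 64°C
60°C vs 64°C → primer 2 is higher.

Primer 2, 64°C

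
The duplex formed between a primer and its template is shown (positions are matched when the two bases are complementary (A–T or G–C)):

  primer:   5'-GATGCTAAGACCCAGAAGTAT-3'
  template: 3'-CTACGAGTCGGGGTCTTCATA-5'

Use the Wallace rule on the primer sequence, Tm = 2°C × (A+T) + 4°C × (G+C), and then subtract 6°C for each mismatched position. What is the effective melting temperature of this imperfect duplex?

Primer base counts: A=8, T=4, G=5, C=4 → A+T=12, G+C=9
Perfect-match Tm = 2(12) + 4(9) = 24 + 36 = 60°C
Mismatches (positions where the bases are not complementary): 2 (at positions 7, 10)
Effective Tm = 60 − 2×6 = 60 − 12 = 48°C

48°C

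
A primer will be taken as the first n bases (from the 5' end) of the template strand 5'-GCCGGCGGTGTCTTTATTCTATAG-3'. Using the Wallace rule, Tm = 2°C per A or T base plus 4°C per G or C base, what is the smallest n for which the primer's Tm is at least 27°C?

First 6 bases: GCCGGC → Tm = 24°C (< 27°C)
First 7 bases: GCCGGCG → Tm = 28°C (≥ 27°C)
Each additional base adds 2°C (A/T) or 4°C (G/C), so Tm is non-decreasing in n; n = 7 is the first length to reach 27°C.

n = 7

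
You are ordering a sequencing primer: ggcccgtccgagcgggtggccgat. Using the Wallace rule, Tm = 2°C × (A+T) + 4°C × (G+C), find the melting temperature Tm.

86°C

A=2, G=11, T=3, C=8
AT pairs contribute 5, GC pairs contribute 19.
Tm = 2(5) + 4(19) = 10 + 76 = 86°C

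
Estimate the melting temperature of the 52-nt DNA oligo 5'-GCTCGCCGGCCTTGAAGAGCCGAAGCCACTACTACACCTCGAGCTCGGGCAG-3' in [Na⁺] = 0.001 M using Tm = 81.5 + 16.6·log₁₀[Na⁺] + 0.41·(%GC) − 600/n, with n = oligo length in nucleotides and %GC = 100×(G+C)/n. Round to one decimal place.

Length n = 52. Base counts: C=19, T=7, A=11, G=15
G+C = 34, so %GC = 34/52 × 100 = 65.385%
Salt term: 16.6 × (-3) = -49.8
GC term: 0.41 × 65.385 = 26.808; length term: −600/52 = −11.538
Tm = 81.5 + (-49.8) + 26.808 − 11.538 = 46.97 → 47.0°C

47.0°C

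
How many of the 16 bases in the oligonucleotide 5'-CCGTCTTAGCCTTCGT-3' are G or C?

9

Base counts: T=6, G=3, A=1, C=6
G+C = 3 + 6 = 9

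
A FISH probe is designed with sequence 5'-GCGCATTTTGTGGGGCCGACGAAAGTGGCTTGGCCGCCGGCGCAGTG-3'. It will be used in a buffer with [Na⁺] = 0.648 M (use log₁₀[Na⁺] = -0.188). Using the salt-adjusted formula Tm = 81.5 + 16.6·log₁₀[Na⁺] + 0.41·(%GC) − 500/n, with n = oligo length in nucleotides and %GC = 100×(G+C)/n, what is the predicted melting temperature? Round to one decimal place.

95.7°C

Length n = 47. Counting bases: C=12, A=6, G=20, T=9
G+C = 32, so %GC = 32/47 × 100 = 68.085%
Salt term: 16.6 × (-0.188) = -3.121
GC term: 0.41 × 68.085 = 27.915; length term: −500/47 = −10.638
Tm = 81.5 + (-3.121) + 27.915 − 10.638 = 95.656 → 95.7°C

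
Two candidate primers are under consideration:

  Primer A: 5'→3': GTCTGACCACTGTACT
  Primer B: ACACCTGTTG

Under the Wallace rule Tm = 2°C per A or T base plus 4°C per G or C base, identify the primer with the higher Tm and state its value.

Primer A: A+T=8, G+C=8 → Tm = 2(8)+4(8) = 48°C
Primer B: A+T=5, G+C=5 → Tm = 2(5)+4(5) = 30°C
48°C vs 30°C → primer A is higher.

Primer A, 48°C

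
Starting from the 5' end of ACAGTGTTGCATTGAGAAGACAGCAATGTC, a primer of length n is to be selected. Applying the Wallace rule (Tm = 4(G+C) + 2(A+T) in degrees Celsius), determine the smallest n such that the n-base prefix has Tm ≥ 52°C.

First 18 bases: ACAGTGTTGCATTGAGAA → Tm = 50°C (< 52°C)
First 19 bases: ACAGTGTTGCATTGAGAAG → Tm = 54°C (≥ 52°C)
Since every base adds ≥2°C, Tm only increases with n, so the threshold is first crossed at n = 19.

n = 19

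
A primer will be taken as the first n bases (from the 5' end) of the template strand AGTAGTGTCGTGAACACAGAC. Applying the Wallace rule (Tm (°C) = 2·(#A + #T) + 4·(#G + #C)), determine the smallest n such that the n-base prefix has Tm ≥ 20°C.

First 6 bases: AGTAGT → Tm = 16°C (< 20°C)
First 7 bases: AGTAGTG → Tm = 20°C (≥ 20°C)
Each additional base adds 2°C (A/T) or 4°C (G/C), so Tm is non-decreasing in n; n = 7 is the first length to reach 20°C.

n = 7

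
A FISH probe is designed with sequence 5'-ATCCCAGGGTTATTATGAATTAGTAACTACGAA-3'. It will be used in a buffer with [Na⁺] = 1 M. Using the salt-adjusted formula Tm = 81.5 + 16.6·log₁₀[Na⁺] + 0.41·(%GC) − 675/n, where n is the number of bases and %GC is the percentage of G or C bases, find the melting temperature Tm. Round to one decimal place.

74.7°C

Length n = 33. Counting bases: T=10, G=6, A=12, C=5
G+C = 11, so %GC = 11/33 × 100 = 33.333%
Salt term: 16.6 × (0) = 0
GC term: 0.41 × 33.333 = 13.667; length term: −675/33 = −20.455
Tm = 81.5 + (0) + 13.667 − 20.455 = 74.712 → 74.7°C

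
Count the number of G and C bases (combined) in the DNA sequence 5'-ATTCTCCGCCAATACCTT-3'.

8

Scanning the sequence gives C=7, G=1, A=4, T=6.
G+C = 1 + 7 = 8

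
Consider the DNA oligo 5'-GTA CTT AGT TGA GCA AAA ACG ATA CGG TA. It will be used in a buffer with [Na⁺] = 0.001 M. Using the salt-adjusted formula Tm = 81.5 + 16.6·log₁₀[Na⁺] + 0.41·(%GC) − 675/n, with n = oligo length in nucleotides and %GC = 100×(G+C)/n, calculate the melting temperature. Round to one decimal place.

Length n = 29. Base counts: C=4, G=7, T=7, A=11
G+C = 11, so %GC = 11/29 × 100 = 37.931%
Salt term: 16.6 × (-3) = -49.8
GC term: 0.41 × 37.931 = 15.552; length term: −675/29 = −23.276
Tm = 81.5 + (-49.8) + 15.552 − 23.276 = 23.976 → 24.0°C

24.0°C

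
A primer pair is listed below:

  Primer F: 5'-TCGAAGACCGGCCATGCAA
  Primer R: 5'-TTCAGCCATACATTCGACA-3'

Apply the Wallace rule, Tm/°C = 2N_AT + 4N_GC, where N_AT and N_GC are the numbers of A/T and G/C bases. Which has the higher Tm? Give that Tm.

Primer F, 60°C

Primer F: A+T=8, G+C=11 → Tm = 2(8)+4(11) = 60°C
Primer R: A+T=11, G+C=8 → Tm = 2(11)+4(8) = 54°C
60°C vs 54°C → primer F is higher.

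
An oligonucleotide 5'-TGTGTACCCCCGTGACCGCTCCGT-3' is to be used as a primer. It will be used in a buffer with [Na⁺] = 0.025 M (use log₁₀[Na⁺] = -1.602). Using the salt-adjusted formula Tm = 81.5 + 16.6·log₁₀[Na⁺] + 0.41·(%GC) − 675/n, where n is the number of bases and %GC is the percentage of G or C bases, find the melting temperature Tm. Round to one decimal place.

54.1°C

Length n = 24. Scanning the sequence gives T=6, G=6, C=10, A=2.
G+C = 16, so %GC = 16/24 × 100 = 66.667%
Salt term: 16.6 × (-1.602) = -26.593
GC term: 0.41 × 66.667 = 27.333; length term: −675/24 = −28.125
Tm = 81.5 + (-26.593) + 27.333 − 28.125 = 54.115 → 54.1°C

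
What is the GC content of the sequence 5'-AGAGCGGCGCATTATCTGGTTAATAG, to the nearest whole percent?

46%

Base counts: A=7, G=8, C=4, T=7
G+C = 8 + 4 = 12 out of 26 bases
%GC = 12/26 × 100 = 46.15% ≈ 46%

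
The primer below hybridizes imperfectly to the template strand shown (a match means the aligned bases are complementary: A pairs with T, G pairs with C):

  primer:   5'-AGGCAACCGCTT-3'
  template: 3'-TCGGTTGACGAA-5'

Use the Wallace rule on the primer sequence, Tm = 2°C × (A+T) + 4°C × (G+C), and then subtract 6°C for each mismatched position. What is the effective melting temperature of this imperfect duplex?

Primer base counts: A=3, T=2, G=3, C=4 → A+T=5, G+C=7
Perfect-match Tm = 2(5) + 4(7) = 10 + 28 = 38°C
Mismatches (positions where the bases are not complementary): 2 (at positions 3, 8)
Effective Tm = 38 − 2×6 = 38 − 12 = 26°C

26°C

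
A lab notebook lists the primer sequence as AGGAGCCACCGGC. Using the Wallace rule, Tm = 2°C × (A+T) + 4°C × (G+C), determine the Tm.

46°C

Counting bases: T=0, G=5, C=5, A=3
A+T = 3, G+C = 10
Tm = 2×3 + 4×10 = 46°C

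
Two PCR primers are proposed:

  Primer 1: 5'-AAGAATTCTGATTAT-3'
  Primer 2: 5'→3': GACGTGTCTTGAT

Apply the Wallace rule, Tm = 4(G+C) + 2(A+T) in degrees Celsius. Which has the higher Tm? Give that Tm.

Primer 1: A+T=12, G+C=3 → Tm = 2(12)+4(3) = 36°C
Primer 2: A+T=7, G+C=6 → Tm = 2(7)+4(6) = 38°C
36°C vs 38°C → primer 2 is higher.

Primer 2, 38°C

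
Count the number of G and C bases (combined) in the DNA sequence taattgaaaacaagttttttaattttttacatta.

4

Base counts: T=17, A=13, C=2, G=2
Total G or C: 2 + 2 = 4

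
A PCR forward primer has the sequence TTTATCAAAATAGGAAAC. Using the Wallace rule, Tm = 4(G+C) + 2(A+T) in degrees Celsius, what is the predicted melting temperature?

Scanning the sequence gives T=5, G=2, A=9, C=2.
AT pairs contribute 14, GC pairs contribute 4.
Tm = 2×14 + 4×4 = 44°C

44°C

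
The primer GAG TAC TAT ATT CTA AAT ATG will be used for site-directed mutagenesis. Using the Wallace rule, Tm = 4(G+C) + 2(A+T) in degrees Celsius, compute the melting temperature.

52°C

Scanning the sequence gives G=3, C=2, A=8, T=8.
AT pairs contribute 16, GC pairs contribute 5.
Tm = 2×16 + 4×5 = 52°C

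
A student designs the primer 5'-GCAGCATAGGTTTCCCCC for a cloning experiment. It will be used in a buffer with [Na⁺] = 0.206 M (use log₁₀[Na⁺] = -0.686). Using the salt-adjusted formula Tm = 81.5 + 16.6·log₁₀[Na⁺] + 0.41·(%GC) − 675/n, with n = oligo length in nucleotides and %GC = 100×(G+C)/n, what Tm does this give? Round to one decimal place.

Length n = 18. Scanning the sequence gives G=4, A=3, T=4, C=7.
G+C = 11, so %GC = 11/18 × 100 = 61.111%
Salt term: 16.6 × (-0.686) = -11.388
GC term: 0.41 × 61.111 = 25.056; length term: −675/18 = −37.5
Tm = 81.5 + (-11.388) + 25.056 − 37.5 = 57.668 → 57.7°C

57.7°C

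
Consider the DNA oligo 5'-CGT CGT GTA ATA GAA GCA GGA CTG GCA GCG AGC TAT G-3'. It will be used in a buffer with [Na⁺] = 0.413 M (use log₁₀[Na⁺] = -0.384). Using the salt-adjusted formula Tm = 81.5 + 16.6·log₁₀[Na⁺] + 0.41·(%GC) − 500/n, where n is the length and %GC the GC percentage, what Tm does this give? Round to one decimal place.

83.8°C

Length n = 37. Scanning the sequence gives G=13, T=7, A=10, C=7.
G+C = 20, so %GC = 20/37 × 100 = 54.054%
Salt term: 16.6 × (-0.384) = -6.374
GC term: 0.41 × 54.054 = 22.162; length term: −500/37 = −13.514
Tm = 81.5 + (-6.374) + 22.162 − 13.514 = 83.774 → 83.8°C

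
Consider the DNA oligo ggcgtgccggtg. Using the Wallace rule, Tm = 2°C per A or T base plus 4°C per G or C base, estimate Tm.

Counting bases: A=0, G=7, T=2, C=3
AT pairs contribute 2, GC pairs contribute 10.
Tm = 2×2 + 4×10 = 44°C

44°C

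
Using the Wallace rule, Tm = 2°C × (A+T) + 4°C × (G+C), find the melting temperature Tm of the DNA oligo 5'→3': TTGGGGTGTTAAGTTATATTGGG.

64°C

A=4, T=10, C=0, G=9
AT pairs contribute 14, GC pairs contribute 9.
Tm = 4·9 + 2·14 = 36 + 28 = 64°C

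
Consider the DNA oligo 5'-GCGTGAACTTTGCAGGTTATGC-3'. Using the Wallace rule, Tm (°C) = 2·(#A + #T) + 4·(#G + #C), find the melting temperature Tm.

Base counts: A=4, C=4, G=7, T=7
So N_AT = 11 and N_GC = 11.
Tm = 2(11) + 4(11) = 22 + 44 = 66°C

66°C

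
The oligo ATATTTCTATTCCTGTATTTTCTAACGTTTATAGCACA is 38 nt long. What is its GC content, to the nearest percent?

Scanning the sequence gives G=3, A=10, T=18, C=7.
G+C = 3 + 7 = 10 out of 38 bases
%GC = 10/38 × 100 = 26.32% ≈ 26%

26%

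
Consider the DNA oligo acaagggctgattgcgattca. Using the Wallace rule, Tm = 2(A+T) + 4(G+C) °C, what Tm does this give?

62°C

Base counts: A=6, G=6, T=5, C=4
AT pairs contribute 11, GC pairs contribute 10.
Tm = 2(11) + 4(10) = 22 + 40 = 62°C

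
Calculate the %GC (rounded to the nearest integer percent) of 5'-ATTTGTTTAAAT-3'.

8%

Scanning the sequence gives G=1, A=4, C=0, T=7.
G+C = 1 + 0 = 1 out of 12 bases
%GC = 1/12 × 100 = 8.333% ≈ 8%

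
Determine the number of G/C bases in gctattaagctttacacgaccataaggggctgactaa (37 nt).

16

Scanning the sequence gives C=8, G=8, T=9, A=12.
Total G or C: 8 + 8 = 16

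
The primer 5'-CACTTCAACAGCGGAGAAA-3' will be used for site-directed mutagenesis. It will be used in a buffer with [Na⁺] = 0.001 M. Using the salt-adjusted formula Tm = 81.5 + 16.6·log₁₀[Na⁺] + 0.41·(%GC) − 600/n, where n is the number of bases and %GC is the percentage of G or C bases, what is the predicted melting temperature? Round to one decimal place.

Length n = 19. Base counts: T=2, A=8, C=5, G=4
G+C = 9, so %GC = 9/19 × 100 = 47.368%
Salt term: 16.6 × (-3) = -49.8
GC term: 0.41 × 47.368 = 19.421; length term: −600/19 = −31.579
Tm = 81.5 + (-49.8) + 19.421 − 31.579 = 19.542 → 19.5°C

19.5°C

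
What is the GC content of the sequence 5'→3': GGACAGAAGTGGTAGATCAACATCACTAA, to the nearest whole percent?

C=5, A=12, T=5, G=7
G+C = 7 + 5 = 12 out of 29 bases
%GC = 12/29 × 100 = 41.38% ≈ 41%

41%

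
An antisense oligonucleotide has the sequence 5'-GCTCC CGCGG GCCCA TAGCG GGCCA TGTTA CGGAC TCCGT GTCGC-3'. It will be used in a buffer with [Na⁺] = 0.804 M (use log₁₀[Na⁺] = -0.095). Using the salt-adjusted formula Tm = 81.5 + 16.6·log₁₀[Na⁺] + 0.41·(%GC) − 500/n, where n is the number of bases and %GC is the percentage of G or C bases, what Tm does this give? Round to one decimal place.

98.0°C

Length n = 45. Base counts: T=8, A=5, G=15, C=17
G+C = 32, so %GC = 32/45 × 100 = 71.111%
Salt term: 16.6 × (-0.095) = -1.577
GC term: 0.41 × 71.111 = 29.156; length term: −500/45 = −11.111
Tm = 81.5 + (-1.577) + 29.156 − 11.111 = 97.968 → 98.0°C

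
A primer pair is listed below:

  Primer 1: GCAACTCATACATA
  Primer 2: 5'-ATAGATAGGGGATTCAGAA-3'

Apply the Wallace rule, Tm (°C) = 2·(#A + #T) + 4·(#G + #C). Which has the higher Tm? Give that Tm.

Primer 2, 52°C

Primer 1: A+T=9, G+C=5 → Tm = 2(9)+4(5) = 38°C
Primer 2: A+T=12, G+C=7 → Tm = 2(12)+4(7) = 52°C
38°C vs 52°C → primer 2 is higher.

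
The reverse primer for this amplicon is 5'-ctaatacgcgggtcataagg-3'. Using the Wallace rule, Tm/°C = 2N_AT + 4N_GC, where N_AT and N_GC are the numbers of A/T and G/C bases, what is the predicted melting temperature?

Counting bases: A=6, T=4, G=6, C=4
AT pairs contribute 10, GC pairs contribute 10.
Tm = 2(10) + 4(10) = 20 + 40 = 60°C

60°C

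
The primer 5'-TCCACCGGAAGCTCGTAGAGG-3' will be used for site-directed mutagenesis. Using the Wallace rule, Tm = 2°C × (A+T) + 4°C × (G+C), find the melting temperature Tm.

Scanning the sequence gives C=6, T=3, A=5, G=7.
So N_AT = 8 and N_GC = 13.
Tm = 4·13 + 2·8 = 52 + 16 = 68°C

68°C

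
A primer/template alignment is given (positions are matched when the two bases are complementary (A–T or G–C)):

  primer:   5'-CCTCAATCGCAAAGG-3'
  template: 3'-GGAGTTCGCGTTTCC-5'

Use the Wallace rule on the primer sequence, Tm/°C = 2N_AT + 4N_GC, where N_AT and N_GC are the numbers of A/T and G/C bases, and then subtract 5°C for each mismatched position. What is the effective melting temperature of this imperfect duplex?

Primer base counts: A=5, T=2, G=3, C=5 → A+T=7, G+C=8
Perfect-match Tm = 2(7) + 4(8) = 14 + 32 = 46°C
Mismatches (positions where the bases are not complementary): 1 (at position 7)
Effective Tm = 46 − 1×5 = 46 − 5 = 41°C

41°C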